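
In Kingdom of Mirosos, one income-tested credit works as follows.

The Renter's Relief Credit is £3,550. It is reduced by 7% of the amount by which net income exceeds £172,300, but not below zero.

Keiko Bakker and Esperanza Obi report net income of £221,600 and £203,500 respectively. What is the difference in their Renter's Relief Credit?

Keiko (£221,600): Renter's Relief Credit: 7% of the £49,300 excess over £172,300 is £3,451; credit = £3,550 − £3,451 = £99.
Esperanza (£203,500): Renter's Relief Credit: 7% of the £31,200 excess over £172,300 is £2,184; credit = £3,550 − £2,184 = £1,366.
Difference: |£99 − £1,366| = £1,267.

£1,267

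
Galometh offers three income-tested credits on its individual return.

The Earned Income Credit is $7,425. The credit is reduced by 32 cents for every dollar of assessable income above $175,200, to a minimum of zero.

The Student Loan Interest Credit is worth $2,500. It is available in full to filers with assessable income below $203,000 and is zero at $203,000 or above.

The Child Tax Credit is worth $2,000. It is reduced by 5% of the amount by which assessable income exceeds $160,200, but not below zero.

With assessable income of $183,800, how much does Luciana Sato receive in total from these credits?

$7,993

Earned Income Credit: 32% of the $8,600 excess over $175,200 is $2,752; credit = $7,425 − $2,752 = $4,673.
Student Loan Interest Credit: $183,800 is below the $203,000 cutoff, so the full $2,500 applies.
Child Tax Credit: 5% of the $23,600 excess over $160,200 is $1,180; credit = $2,000 − $1,180 = $820.
Total: $4,673 + $2,500 + $820 = $7,993.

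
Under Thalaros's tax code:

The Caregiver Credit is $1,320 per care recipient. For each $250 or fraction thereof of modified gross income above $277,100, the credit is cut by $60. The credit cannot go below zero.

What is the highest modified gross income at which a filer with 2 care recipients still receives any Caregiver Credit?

Full credit = 2 × $1,320 = $2,640.
After 43 increments the reduction is 43 × $60 = $2,580, leaving $60; one more increment wipes it out. Increment 43 ends at excess 43 × $250 = $10,750, so the highest qualifying income is $277,100 + $10,750 = $287,850.

$287,850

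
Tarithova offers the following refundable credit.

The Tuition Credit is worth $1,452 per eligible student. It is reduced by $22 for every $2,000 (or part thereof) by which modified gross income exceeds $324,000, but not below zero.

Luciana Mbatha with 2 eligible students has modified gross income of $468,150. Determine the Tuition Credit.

Tuition Credit: base = 2 × $1,452 = $2,904. income exceeds $324,000 by $144,150, which is 73 full-or-partial $2,000 increments; reduction = 73 × $22 = $1,606, leaving $1,298.

$1,298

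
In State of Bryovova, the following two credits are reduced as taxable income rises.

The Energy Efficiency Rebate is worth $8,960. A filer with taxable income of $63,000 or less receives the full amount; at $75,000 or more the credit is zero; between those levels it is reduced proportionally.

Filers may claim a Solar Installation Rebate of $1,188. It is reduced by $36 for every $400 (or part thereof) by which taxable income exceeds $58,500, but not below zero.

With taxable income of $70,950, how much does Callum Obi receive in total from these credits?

Energy Efficiency Rebate: $70,950 is $7,950 into a $12,000 phase-out range, leaving 4,050/12,000 of the credit: $8,960 × 4,050/12,000 = $3,024.
Solar Installation Rebate: income exceeds $58,500 by $12,450, which is 32 full-or-partial $400 increments; reduction = 32 × $36 = $1,152, leaving $36.
Total: $3,024 + $36 = $3,060.

$3,060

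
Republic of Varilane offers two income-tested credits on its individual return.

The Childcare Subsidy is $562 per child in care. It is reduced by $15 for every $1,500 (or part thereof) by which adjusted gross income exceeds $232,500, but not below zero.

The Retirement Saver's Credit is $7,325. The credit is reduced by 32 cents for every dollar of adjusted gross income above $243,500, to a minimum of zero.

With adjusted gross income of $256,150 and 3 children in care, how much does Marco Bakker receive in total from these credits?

Childcare Subsidy: base = 3 × $562 = $1,686. income exceeds $232,500 by $23,650, which is 16 full-or-partial $1,500 increments; reduction = 16 × $15 = $240, leaving $1,446.
Retirement Saver's Credit: 32% of the $12,650 excess over $243,500 is $4,048; credit = $7,325 − $4,048 = $3,277.
Total: $1,446 + $3,277 = $4,723.

$4,723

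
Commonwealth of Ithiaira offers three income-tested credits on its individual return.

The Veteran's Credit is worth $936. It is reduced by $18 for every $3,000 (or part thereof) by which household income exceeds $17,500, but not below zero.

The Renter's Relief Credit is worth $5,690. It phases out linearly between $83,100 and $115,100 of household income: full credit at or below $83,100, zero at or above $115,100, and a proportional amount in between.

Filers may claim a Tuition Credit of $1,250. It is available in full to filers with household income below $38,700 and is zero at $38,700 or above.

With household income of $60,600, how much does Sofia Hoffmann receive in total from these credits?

$6,356

Veteran's Credit: income exceeds $17,500 by $43,100, which is 15 full-or-partial $3,000 increments; reduction = 15 × $18 = $270, leaving $666.
Renter's Relief Credit: $60,600 is at or below the $83,100 threshold, so the full $5,690 applies.
Tuition Credit: $60,600 meets or exceeds the $38,700 cutoff, so the credit is $0.
Total: $666 + $5,690 + $0 = $6,356.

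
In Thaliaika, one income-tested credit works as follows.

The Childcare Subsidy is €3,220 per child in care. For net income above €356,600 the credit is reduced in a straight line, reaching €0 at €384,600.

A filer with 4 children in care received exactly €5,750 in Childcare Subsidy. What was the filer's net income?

Full credit = 4 × €3,220 = €12,880.
€5,750 is 5,750/12,880 of the full €12,880, so 7,130/12,880 of the €28,000 range has been used: income = €356,600 + €28,000 × 7,130/12,880 = €372,100.

€372,100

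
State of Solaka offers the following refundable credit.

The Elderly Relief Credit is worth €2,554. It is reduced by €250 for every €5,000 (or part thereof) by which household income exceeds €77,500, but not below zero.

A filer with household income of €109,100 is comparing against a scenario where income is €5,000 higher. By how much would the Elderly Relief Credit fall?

At €109,100 — income exceeds €77,500 by €31,600, which is 7 full-or-partial €5,000 increments; reduction = 7 × €250 = €1,750, leaving €804.
At €114,100 — income exceeds €77,500 by €36,600, which is 8 full-or-partial €5,000 increments; reduction = 8 × €250 = €2,000, leaving €554.
Lost: €804 − €554 = €250.

€250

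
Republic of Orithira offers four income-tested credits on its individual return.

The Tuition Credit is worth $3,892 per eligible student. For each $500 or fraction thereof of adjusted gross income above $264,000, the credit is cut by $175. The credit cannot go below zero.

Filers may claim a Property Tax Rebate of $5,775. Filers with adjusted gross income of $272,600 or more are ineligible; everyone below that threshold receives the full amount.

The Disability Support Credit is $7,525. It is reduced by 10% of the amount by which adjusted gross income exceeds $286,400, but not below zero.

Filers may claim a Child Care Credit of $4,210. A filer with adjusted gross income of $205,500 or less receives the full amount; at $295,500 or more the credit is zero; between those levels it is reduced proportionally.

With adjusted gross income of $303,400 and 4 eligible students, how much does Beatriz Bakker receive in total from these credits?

$7,568

Tuition Credit: base = 4 × $3,892 = $15,568. income exceeds $264,000 by $39,400, which is 79 full-or-partial $500 increments; reduction = 79 × $175 = $13,825, leaving $1,743.
Property Tax Rebate: $303,400 meets or exceeds the $272,600 cutoff, so the credit is $0.
Disability Support Credit: 10% of the $17,000 excess over $286,400 is $1,700; credit = $7,525 − $1,700 = $5,825.
Child Care Credit: $303,400 is at or above $295,500, so the credit is $0.
Total: $1,743 + $0 + $5,825 + $0 = $7,568.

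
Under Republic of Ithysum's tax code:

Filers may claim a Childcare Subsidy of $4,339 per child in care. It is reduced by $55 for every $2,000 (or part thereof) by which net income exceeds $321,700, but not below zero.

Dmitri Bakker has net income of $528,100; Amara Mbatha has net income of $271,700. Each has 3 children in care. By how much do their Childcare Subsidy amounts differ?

Dmitri ($528,100): Childcare Subsidy: base = 3 × $4,339 = $13,017. income exceeds $321,700 by $206,400, which is 104 full-or-partial $2,000 increments; reduction = 104 × $55 = $5,720, leaving $7,297.
Amara ($271,700): Childcare Subsidy: base = 3 × $4,339 = $13,017. $271,700 is at or below the $321,700 threshold, so the full $13,017 applies.
Difference: |$7,297 − $13,017| = $5,720.

$5,720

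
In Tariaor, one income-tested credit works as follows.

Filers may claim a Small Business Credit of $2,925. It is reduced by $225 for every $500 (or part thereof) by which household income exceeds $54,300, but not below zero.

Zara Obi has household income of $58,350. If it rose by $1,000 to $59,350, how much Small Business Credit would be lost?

At $58,350 — income exceeds $54,300 by $4,050, which is 9 full-or-partial $500 increments; reduction = 9 × $225 = $2,025, leaving $900.
At $59,350 — income exceeds $54,300 by $5,050, which is 11 full-or-partial $500 increments; reduction = 11 × $225 = $2,475, leaving $450.
Lost: $900 − $450 = $450.

$450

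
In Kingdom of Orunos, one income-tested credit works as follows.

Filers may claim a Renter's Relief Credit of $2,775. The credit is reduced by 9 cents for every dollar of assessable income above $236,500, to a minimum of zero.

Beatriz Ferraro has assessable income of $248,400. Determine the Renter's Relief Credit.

Renter's Relief Credit: 9% of the $11,900 excess over $236,500 is $1,071; credit = $2,775 − $1,071 = $1,704.

$1,704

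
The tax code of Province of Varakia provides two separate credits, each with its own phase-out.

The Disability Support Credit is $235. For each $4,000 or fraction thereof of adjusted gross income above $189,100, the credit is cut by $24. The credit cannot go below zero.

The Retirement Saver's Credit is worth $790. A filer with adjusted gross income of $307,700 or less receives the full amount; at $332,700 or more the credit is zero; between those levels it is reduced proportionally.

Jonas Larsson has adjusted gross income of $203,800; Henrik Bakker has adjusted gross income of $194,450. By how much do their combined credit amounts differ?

Jonas ($203,800): Disability Support Credit: income exceeds $189,100 by $14,700, which is 4 full-or-partial $4,000 increments; reduction = 4 × $24 = $96, leaving $139. Retirement Saver's Credit: $203,800 is at or below the $307,700 threshold, so the full $790 applies. total $139 + $790 = $929
Henrik ($194,450): Disability Support Credit: income exceeds $189,100 by $5,350, which is 2 full-or-partial $4,000 increments; reduction = 2 × $24 = $48, leaving $187. Retirement Saver's Credit: $194,450 is at or below the $307,700 threshold, so the full $790 applies. total $187 + $790 = $977
Difference: |$929 − $977| = $48.

$48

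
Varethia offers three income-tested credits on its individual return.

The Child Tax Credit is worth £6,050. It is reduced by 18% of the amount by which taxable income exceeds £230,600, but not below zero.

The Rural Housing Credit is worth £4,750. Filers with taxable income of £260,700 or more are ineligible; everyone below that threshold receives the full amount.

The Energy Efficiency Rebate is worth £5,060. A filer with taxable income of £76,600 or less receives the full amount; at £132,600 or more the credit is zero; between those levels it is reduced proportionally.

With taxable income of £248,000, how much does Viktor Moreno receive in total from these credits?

Child Tax Credit: 18% of the £17,400 excess over £230,600 is £3,132; credit = £6,050 − £3,132 = £2,918.
Rural Housing Credit: £248,000 is below the £260,700 cutoff, so the full £4,750 applies.
Energy Efficiency Rebate: £248,000 is at or above £132,600, so the credit is £0.
Total: £2,918 + £4,750 + £0 = £7,668.

£7,668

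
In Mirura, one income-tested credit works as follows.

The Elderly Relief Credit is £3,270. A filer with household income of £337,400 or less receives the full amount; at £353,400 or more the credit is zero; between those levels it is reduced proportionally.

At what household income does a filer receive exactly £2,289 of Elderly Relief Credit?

£2,289 is 2,289/3,270 of the full £3,270, so 981/3,270 of the £16,000 range has been used: income = £337,400 + £16,000 × 981/3,270 = £342,200.

£342,200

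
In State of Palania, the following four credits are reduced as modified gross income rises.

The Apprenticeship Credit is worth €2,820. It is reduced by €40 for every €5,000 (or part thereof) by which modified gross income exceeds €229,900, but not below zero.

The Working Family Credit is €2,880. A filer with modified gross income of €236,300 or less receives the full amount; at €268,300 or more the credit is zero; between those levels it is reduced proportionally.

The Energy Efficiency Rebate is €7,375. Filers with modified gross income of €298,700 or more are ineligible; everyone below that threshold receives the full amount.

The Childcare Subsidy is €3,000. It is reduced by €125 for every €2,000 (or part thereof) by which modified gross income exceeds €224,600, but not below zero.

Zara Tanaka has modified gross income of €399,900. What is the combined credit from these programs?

Apprenticeship Credit: income exceeds €229,900 by €170,000, which is 34 full-or-partial €5,000 increments; reduction = 34 × €40 = €1,360, leaving €1,460.
Working Family Credit: €399,900 is at or above €268,300, so the credit is €0.
Energy Efficiency Rebate: €399,900 meets or exceeds the €298,700 cutoff, so the credit is €0.
Childcare Subsidy: income exceeds €224,600 by €175,300 → 88 increments × €125 = €11,000 ≥ base, so the credit is €0.
Total: €1,460 + €0 + €0 + €0 = €1,460.

€1,460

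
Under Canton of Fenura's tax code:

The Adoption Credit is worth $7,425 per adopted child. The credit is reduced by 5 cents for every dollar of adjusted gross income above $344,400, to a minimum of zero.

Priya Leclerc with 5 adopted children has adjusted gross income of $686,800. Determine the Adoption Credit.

Adoption Credit: base = 5 × $7,425 = $37,125. 5% of the $342,400 excess over $344,400 is $17,120; credit = $37,125 − $17,120 = $20,005.

$20,005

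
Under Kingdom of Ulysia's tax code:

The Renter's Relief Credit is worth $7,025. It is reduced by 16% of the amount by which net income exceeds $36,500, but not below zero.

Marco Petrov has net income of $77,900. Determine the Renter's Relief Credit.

Renter's Relief Credit: 16% of the $41,400 excess over $36,500 is $6,624; credit = $7,025 − $6,624 = $401.

$401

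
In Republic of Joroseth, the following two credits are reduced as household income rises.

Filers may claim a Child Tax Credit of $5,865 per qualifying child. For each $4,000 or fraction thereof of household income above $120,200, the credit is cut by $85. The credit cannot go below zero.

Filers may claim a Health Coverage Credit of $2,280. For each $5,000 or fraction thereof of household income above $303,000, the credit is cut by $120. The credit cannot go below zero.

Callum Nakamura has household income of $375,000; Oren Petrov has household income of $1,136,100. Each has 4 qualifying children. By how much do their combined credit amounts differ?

$16,630

Callum ($375,000): Child Tax Credit: base = 4 × $5,865 = $23,460. income exceeds $120,200 by $254,800, which is 64 full-or-partial $4,000 increments; reduction = 64 × $85 = $5,440, leaving $18,020. Health Coverage Credit: income exceeds $303,000 by $72,000, which is 15 full-or-partial $5,000 increments; reduction = 15 × $120 = $1,800, leaving $480. total $18,020 + $480 = $18,500
Oren ($1,136,100): Child Tax Credit: base = 4 × $5,865 = $23,460. income exceeds $120,200 by $1,015,900, which is 254 full-or-partial $4,000 increments; reduction = 254 × $85 = $21,590, leaving $1,870. Health Coverage Credit: income exceeds $303,000 by $833,100 → 167 increments × $120 = $20,040 ≥ base, so the credit is $0. total $1,870 + $0 = $1,870
Difference: |$18,500 − $1,870| = $16,630.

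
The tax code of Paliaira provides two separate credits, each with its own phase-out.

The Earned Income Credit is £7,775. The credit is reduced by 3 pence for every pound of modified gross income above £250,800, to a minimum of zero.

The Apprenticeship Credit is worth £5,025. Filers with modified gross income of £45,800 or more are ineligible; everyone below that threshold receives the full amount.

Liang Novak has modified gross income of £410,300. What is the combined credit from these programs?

Earned Income Credit: 3% of the £159,500 excess over £250,800 is £4,785; credit = £7,775 − £4,785 = £2,990.
Apprenticeship Credit: £410,300 meets or exceeds the £45,800 cutoff, so the credit is £0.
Total: £2,990 + £0 = £2,990.

£2,990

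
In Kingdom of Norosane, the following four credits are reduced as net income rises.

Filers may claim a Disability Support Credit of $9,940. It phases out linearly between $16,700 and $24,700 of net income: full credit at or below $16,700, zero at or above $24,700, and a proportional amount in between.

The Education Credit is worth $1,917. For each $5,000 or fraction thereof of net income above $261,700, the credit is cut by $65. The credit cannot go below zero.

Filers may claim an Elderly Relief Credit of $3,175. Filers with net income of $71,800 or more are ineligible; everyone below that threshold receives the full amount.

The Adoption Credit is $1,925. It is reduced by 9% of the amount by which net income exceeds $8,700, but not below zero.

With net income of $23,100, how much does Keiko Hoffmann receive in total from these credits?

$7,709

Disability Support Credit: $23,100 is $6,400 into a $8,000 phase-out range, leaving 1,600/8,000 of the credit: $9,940 × 1,600/8,000 = $1,988.
Education Credit: $23,100 is at or below the $261,700 threshold, so the full $1,917 applies.
Elderly Relief Credit: $23,100 is below the $71,800 cutoff, so the full $3,175 applies.
Adoption Credit: 9% of the $14,400 excess over $8,700 is $1,296; credit = $1,925 − $1,296 = $629.
Total: $1,988 + $1,917 + $3,175 + $629 = $7,709.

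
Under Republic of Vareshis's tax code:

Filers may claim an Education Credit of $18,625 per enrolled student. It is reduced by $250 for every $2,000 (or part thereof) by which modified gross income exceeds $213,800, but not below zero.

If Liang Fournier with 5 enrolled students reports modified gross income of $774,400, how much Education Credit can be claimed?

$22,875

Education Credit: base = 5 × $18,625 = $93,125. income exceeds $213,800 by $560,600, which is 281 full-or-partial $2,000 increments; reduction = 281 × $250 = $70,250, leaving $22,875.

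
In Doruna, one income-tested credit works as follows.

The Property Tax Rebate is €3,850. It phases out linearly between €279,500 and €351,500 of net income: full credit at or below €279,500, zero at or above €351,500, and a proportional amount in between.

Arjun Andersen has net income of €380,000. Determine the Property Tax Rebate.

€0

Property Tax Rebate: €380,000 is at or above €351,500, so the credit is €0.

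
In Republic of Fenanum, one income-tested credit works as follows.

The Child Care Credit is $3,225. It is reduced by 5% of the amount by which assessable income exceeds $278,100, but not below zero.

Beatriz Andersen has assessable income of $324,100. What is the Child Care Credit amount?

Child Care Credit: 5% of the $46,000 excess over $278,100 is $2,300; credit = $3,225 − $2,300 = $925.

$925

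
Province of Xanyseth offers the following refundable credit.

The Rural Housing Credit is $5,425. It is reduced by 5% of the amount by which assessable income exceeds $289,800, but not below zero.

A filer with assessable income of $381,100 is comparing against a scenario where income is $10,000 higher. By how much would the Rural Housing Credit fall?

At $381,100 — 5% of the $91,300 excess over $289,800 is $4,565; credit = $5,425 − $4,565 = $860.
At $391,100 — 5% of the $101,300 excess over $289,800 is $5,065; credit = $5,425 − $5,065 = $360.
Lost: $860 − $360 = $500.

$500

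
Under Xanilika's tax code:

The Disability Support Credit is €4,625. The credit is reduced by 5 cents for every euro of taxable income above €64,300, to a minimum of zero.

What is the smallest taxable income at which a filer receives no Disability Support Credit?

The credit falls by 5% of each euro above €64,300, so it reaches zero when the excess is €4,625 / 5% = €92,500: income = €64,300 + €92,500 = €156,800.

€156,800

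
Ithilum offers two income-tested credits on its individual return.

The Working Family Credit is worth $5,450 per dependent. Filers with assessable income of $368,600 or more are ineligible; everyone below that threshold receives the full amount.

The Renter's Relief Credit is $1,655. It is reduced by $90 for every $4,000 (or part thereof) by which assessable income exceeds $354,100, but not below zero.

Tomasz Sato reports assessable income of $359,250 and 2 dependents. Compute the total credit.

Working Family Credit: base = 2 × $5,450 = $10,900. $359,250 is below the $368,600 cutoff, so the full $10,900 applies.
Renter's Relief Credit: income exceeds $354,100 by $5,150, which is 2 full-or-partial $4,000 increments; reduction = 2 × $90 = $180, leaving $1,475.
Total: $10,900 + $1,475 = $12,375.

$12,375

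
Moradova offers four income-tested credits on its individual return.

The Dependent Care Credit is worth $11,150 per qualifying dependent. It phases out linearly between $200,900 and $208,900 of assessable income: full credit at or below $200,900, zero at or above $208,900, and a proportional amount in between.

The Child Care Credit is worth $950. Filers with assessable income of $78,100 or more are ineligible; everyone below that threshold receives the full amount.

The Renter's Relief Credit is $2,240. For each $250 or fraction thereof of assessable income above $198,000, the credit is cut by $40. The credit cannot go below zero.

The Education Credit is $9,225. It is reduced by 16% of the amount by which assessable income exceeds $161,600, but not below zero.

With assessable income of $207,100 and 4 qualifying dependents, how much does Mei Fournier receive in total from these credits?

Dependent Care Credit: base = 4 × $11,150 = $44,600. $207,100 is $6,200 into a $8,000 phase-out range, leaving 1,800/8,000 of the credit: $44,600 × 1,800/8,000 = $10,035.
Child Care Credit: $207,100 meets or exceeds the $78,100 cutoff, so the credit is $0.
Renter's Relief Credit: income exceeds $198,000 by $9,100, which is 37 full-or-partial $250 increments; reduction = 37 × $40 = $1,480, leaving $760.
Education Credit: 16% of the $45,500 excess over $161,600 is $7,280; credit = $9,225 − $7,280 = $1,945.
Total: $10,035 + $0 + $760 + $1,945 = $12,740.

$12,740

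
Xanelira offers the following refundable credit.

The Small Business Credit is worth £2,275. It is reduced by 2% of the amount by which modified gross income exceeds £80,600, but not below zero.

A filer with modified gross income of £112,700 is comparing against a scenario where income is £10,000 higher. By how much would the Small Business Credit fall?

At £112,700 — 2% of the £32,100 excess over £80,600 is £642; credit = £2,275 − £642 = £1,633.
At £122,700 — 2% of the £42,100 excess over £80,600 is £842; credit = £2,275 − £842 = £1,433.
Lost: £1,633 − £1,433 = £200.

£200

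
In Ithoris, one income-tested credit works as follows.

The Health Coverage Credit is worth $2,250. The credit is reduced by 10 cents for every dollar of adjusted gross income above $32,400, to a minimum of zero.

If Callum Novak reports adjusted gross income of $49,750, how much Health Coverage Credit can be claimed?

Health Coverage Credit: 10% of the $17,350 excess over $32,400 is $1,735; credit = $2,250 − $1,735 = $515.

$515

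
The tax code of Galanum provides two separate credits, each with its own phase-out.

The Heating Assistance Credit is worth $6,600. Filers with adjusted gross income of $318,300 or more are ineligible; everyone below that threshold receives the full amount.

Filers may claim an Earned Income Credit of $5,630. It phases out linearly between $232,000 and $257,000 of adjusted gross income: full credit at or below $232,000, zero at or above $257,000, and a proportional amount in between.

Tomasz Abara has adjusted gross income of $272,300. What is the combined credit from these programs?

Heating Assistance Credit: $272,300 is below the $318,300 cutoff, so the full $6,600 applies.
Earned Income Credit: $272,300 is at or above $257,000, so the credit is $0.
Total: $6,600 + $0 = $6,600.

$6,600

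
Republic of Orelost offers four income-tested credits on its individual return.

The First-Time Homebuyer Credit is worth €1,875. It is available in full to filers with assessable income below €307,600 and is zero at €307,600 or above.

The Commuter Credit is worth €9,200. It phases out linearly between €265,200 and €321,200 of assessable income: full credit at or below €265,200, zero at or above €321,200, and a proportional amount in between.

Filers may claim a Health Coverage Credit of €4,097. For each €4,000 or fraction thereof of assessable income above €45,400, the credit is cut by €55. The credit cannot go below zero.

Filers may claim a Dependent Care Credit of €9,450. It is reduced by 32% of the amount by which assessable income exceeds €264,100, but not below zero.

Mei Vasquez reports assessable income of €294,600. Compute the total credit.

First-Time Homebuyer Credit: €294,600 is below the €307,600 cutoff, so the full €1,875 applies.
Commuter Credit: €294,600 is €29,400 into a €56,000 phase-out range, leaving 26,600/56,000 of the credit: €9,200 × 26,600/56,000 = €4,370.
Health Coverage Credit: income exceeds €45,400 by €249,200, which is 63 full-or-partial €4,000 increments; reduction = 63 × €55 = €3,465, leaving €632.
Dependent Care Credit: 32% of the €30,500 excess over €264,100 is €9,760 ≥ base, so the credit is €0.
Total: €1,875 + €4,370 + €632 + €0 = €6,877.

€6,877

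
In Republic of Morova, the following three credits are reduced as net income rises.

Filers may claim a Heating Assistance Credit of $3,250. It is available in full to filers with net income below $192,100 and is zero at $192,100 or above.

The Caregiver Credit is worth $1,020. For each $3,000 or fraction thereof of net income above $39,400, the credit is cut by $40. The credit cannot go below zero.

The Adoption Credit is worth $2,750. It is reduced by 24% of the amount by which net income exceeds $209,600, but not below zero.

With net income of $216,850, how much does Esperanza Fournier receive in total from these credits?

$1,010

Heating Assistance Credit: $216,850 meets or exceeds the $192,100 cutoff, so the credit is $0.
Caregiver Credit: income exceeds $39,400 by $177,450 → 60 increments × $40 = $2,400 ≥ base, so the credit is $0.
Adoption Credit: 24% of the $7,250 excess over $209,600 is $1,740; credit = $2,750 − $1,740 = $1,010.
Total: $0 + $0 + $1,010 = $1,010.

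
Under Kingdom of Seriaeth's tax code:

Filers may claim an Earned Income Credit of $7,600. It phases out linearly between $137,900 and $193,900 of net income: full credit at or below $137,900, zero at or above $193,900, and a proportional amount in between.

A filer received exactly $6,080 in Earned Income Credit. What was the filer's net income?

$149,100

$6,080 is 6,080/7,600 of the full $7,600, so 1,520/7,600 of the $56,000 range has been used: income = $137,900 + $56,000 × 1,520/7,600 = $149,100.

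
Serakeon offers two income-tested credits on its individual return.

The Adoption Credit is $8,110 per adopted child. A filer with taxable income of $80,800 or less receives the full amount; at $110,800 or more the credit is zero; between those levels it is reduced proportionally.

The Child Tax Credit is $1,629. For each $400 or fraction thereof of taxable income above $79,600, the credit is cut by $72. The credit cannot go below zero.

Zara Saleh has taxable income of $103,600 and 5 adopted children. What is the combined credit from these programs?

$9,732

Adoption Credit: base = 5 × $8,110 = $40,550. $103,600 is $22,800 into a $30,000 phase-out range, leaving 7,200/30,000 of the credit: $40,550 × 7,200/30,000 = $9,732.
Child Tax Credit: income exceeds $79,600 by $24,000 → 60 increments × $72 = $4,320 ≥ base, so the credit is $0.
Total: $9,732 + $0 = $9,732.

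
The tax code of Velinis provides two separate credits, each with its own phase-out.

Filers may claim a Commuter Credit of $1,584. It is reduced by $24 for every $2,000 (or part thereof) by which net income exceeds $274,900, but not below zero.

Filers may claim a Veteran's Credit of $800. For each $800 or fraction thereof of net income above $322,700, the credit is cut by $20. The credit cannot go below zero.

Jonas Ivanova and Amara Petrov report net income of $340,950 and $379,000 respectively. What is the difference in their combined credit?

Jonas ($340,950): Commuter Credit: income exceeds $274,900 by $66,050, which is 34 full-or-partial $2,000 increments; reduction = 34 × $24 = $816, leaving $768. Veteran's Credit: income exceeds $322,700 by $18,250, which is 23 full-or-partial $800 increments; reduction = 23 × $20 = $460, leaving $340. total $768 + $340 = $1,108
Amara ($379,000): Commuter Credit: income exceeds $274,900 by $104,100, which is 53 full-or-partial $2,000 increments; reduction = 53 × $24 = $1,272, leaving $312. Veteran's Credit: income exceeds $322,700 by $56,300 → 71 increments × $20 = $1,420 ≥ base, so the credit is $0. total $312 + $0 = $312
Difference: |$1,108 − $312| = $796.

$796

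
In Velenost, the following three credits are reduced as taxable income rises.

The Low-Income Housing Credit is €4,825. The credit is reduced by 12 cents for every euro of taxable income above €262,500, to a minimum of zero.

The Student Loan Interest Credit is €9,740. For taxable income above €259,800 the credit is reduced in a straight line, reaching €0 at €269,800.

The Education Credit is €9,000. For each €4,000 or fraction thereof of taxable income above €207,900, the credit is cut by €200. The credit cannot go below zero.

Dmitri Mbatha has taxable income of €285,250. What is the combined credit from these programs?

€7,095

Low-Income Housing Credit: 12% of the €22,750 excess over €262,500 is €2,730; credit = €4,825 − €2,730 = €2,095.
Student Loan Interest Credit: €285,250 is at or above €269,800, so the credit is €0.
Education Credit: income exceeds €207,900 by €77,350, which is 20 full-or-partial €4,000 increments; reduction = 20 × €200 = €4,000, leaving €5,000.
Total: €2,095 + €0 + €5,000 = €7,095.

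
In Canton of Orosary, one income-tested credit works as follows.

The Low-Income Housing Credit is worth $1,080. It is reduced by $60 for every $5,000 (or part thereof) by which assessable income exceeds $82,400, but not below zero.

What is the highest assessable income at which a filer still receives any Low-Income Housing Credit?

After 17 increments the reduction is 17 × $60 = $1,020, leaving $60; one more increment wipes it out. Increment 17 ends at excess 17 × $5,000 = $85,000, so the highest qualifying income is $82,400 + $85,000 = $167,400.

$167,400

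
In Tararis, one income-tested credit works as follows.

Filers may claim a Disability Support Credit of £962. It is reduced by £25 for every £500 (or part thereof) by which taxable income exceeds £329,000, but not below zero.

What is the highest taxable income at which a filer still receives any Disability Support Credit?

£348,000

After 38 increments the reduction is 38 × £25 = £950, leaving £12; one more increment wipes it out. Increment 38 ends at excess 38 × £500 = £19,000, so the highest qualifying income is £329,000 + £19,000 = £348,000.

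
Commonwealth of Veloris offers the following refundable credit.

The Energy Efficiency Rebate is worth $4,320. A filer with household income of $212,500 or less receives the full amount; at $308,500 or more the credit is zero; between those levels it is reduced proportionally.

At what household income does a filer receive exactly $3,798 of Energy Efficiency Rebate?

$3,798 is 3,798/4,320 of the full $4,320, so 522/4,320 of the $96,000 range has been used: income = $212,500 + $96,000 × 522/4,320 = $224,100.

$224,100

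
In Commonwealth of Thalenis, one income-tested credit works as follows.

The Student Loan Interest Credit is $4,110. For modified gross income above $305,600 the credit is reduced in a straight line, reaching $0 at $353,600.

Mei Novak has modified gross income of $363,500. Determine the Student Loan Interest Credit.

Student Loan Interest Credit: $363,500 is at or above $353,600, so the credit is $0.

$0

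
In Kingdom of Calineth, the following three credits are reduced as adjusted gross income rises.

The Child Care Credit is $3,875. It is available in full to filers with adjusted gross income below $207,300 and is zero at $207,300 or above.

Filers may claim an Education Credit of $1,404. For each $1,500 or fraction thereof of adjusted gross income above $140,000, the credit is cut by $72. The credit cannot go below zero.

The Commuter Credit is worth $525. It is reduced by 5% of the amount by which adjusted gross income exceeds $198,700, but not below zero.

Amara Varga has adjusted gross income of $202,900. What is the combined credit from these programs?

Child Care Credit: $202,900 is below the $207,300 cutoff, so the full $3,875 applies.
Education Credit: income exceeds $140,000 by $62,900 → 42 increments × $72 = $3,024 ≥ base, so the credit is $0.
Commuter Credit: 5% of the $4,200 excess over $198,700 is $210; credit = $525 − $210 = $315.
Total: $3,875 + $0 + $315 = $4,190.

$4,190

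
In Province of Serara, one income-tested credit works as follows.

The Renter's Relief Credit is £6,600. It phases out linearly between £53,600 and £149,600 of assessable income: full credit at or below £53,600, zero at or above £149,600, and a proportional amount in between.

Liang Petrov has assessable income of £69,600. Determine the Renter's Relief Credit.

£5,500

Renter's Relief Credit: £69,600 is £16,000 into a £96,000 phase-out range, leaving 80,000/96,000 of the credit: £6,600 × 80,000/96,000 = £5,500.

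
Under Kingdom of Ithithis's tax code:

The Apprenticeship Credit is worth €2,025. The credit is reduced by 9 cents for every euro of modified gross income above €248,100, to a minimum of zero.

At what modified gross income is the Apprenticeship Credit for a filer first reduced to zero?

€270,600

The credit falls by 9% of each euro above €248,100, so it reaches zero when the excess is €2,025 / 9% = €22,500: income = €248,100 + €22,500 = €270,600.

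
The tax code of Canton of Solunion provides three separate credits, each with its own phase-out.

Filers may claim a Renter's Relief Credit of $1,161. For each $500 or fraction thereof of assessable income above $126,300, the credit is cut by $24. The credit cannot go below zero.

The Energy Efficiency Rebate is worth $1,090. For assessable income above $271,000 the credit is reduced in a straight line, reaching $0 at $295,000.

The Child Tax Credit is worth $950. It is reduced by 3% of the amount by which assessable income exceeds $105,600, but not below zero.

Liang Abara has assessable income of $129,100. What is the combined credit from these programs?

$2,352

Renter's Relief Credit: income exceeds $126,300 by $2,800, which is 6 full-or-partial $500 increments; reduction = 6 × $24 = $144, leaving $1,017.
Energy Efficiency Rebate: $129,100 is at or below the $271,000 threshold, so the full $1,090 applies.
Child Tax Credit: 3% of the $23,500 excess over $105,600 is $705; credit = $950 − $705 = $245.
Total: $1,017 + $1,090 + $245 = $2,352.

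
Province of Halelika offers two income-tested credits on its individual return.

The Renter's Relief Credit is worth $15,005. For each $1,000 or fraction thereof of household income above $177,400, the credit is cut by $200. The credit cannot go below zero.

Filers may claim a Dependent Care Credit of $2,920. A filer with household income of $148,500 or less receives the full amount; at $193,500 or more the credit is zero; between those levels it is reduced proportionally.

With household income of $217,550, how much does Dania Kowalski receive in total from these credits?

Renter's Relief Credit: income exceeds $177,400 by $40,150, which is 41 full-or-partial $1,000 increments; reduction = 41 × $200 = $8,200, leaving $6,805.
Dependent Care Credit: $217,550 is at or above $193,500, so the credit is $0.
Total: $6,805 + $0 = $6,805.

$6,805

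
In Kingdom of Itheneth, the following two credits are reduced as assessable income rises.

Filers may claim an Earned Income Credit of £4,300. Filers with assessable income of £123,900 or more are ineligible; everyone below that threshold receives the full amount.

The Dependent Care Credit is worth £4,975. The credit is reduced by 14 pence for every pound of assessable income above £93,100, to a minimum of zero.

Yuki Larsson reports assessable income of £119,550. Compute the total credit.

Earned Income Credit: £119,550 is below the £123,900 cutoff, so the full £4,300 applies.
Dependent Care Credit: 14% of the £26,450 excess over £93,100 is £3,703; credit = £4,975 − £3,703 = £1,272.
Total: £4,300 + £1,272 = £5,572.

£5,572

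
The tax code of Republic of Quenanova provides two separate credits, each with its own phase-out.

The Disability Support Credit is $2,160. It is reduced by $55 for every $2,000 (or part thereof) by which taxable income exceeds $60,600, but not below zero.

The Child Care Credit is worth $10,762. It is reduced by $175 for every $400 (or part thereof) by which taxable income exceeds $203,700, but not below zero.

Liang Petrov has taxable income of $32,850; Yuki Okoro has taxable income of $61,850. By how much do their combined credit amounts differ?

$55

Liang ($32,850): Disability Support Credit: $32,850 is at or below the $60,600 threshold, so the full $2,160 applies. Child Care Credit: $32,850 is at or below the $203,700 threshold, so the full $10,762 applies. total $2,160 + $10,762 = $12,922
Yuki ($61,850): Disability Support Credit: income exceeds $60,600 by $1,250, which is 1 full-or-partial $2,000 increment; reduction = 1 × $55 = $55, leaving $2,105. Child Care Credit: $61,850 is at or below the $203,700 threshold, so the full $10,762 applies. total $2,105 + $10,762 = $12,867
Difference: |$12,922 − $12,867| = $55.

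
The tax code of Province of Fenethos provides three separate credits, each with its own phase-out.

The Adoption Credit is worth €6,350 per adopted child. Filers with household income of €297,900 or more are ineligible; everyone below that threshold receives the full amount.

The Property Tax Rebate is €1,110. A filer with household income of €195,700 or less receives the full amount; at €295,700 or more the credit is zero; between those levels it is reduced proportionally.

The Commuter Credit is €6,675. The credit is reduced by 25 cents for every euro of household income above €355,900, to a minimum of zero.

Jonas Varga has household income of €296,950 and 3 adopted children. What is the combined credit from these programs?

Adoption Credit: base = 3 × €6,350 = €19,050. €296,950 is below the €297,900 cutoff, so the full €19,050 applies.
Property Tax Rebate: €296,950 is at or above €295,700, so the credit is €0.
Commuter Credit: €296,950 is at or below the €355,900 threshold, so the full €6,675 applies.
Total: €19,050 + €0 + €6,675 = €25,725.

€25,725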